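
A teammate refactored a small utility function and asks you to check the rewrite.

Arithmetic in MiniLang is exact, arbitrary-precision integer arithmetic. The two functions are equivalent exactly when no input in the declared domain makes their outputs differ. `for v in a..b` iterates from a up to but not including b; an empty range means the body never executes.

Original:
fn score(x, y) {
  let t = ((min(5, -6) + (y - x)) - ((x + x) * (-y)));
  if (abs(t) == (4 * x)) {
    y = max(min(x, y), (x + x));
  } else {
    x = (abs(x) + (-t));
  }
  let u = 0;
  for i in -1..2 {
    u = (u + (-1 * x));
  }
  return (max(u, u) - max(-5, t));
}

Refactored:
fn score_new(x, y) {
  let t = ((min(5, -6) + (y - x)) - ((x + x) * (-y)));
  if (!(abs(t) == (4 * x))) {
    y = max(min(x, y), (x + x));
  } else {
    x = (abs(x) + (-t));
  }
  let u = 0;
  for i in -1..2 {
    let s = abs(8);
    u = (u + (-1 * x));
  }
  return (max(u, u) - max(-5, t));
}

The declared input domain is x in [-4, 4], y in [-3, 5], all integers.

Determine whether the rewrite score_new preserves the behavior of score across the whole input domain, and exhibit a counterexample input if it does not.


Evaluate both at x=-4, y=-3.
score: t = 19; (abs(t) == (4 * x)) -> false; x = -15; u = 0; [i=-1]; u = 15; [i=0]; u = 30; [i=1]; u = 45; return 26
score_new: t = 19; (!(abs(t) == (4 * x))) -> true; y = -4; u = 0; [i=-1]; s = 8; u = 4; [i=0]; s = 8; u = 8; [i=1]; s = 8; u = 12; return -7
26 != -7, so the rewrite changes behavior.
verdict: not equivalent; witness: x=-4, y=-3


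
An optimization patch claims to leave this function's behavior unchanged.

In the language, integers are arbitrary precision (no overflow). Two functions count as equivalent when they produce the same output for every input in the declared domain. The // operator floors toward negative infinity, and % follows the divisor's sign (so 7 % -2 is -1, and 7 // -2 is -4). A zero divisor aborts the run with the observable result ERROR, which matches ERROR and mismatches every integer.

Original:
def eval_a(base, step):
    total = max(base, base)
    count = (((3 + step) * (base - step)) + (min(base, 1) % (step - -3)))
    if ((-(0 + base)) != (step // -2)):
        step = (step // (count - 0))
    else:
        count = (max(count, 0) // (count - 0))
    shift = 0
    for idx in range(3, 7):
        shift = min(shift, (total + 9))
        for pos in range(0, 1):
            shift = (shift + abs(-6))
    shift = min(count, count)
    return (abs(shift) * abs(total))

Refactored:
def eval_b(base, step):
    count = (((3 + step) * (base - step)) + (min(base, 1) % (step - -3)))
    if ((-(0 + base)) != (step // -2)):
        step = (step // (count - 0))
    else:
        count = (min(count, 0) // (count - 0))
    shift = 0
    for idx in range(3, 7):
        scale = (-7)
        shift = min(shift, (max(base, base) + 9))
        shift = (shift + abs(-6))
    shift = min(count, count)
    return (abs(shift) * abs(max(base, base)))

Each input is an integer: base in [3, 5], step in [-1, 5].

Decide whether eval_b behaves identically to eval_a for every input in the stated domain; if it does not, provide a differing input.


The rewrite breaks on base=3, step=5, where the results are 0 and 3.
eval_a: total becomes 3; next count becomes -15; next ((-(0 + base)) != (step // -2)) evaluates to false; next count becomes 0; next shift becomes 0; next at idx=3:; next shift becomes 0; next at pos=0:; next shift becomes 6; next at idx=4:; next shift becomes 6; next at pos=0:; next shift becomes 12; next at idx=5:; next shift becomes 12; next at pos=0:; next shift becomes 18; next at idx=6:; next shift becomes 12; next at pos=0:; next shift becomes 18; next shift becomes 0; next final value 0
eval_b: count becomes -15; next ((-(0 + base)) != (step // -2)) evaluates to false; next count becomes 1; next shift becomes 0; next at idx=3:; next scale becomes -7; next shift becomes 0; next shift becomes 6; next at idx=4:; next scale becomes -7; next shift becomes 6; next shift becomes 12; next at idx=5:; next scale becomes -7; next shift becomes 12; next shift becomes 18; next at idx=6:; next scale becomes -7; next shift becomes 12; next shift becomes 18; next shift becomes 1; next final value 3
verdict: not equivalent; witness: base=3, step=5


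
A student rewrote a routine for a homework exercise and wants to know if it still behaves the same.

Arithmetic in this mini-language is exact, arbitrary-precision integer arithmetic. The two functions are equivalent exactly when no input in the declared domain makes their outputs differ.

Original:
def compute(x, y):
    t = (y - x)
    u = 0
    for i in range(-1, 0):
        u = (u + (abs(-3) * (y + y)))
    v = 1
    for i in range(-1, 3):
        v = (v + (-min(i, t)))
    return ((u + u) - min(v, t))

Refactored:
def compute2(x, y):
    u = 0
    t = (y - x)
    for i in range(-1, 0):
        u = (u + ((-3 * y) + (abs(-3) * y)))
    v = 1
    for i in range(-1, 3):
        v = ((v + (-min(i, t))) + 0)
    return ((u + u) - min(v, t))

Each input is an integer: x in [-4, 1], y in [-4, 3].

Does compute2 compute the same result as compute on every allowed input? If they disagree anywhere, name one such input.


Not equivalent: x=-4, y=-4 separates them (-48 vs 0).
compute: t = 0; u = 0; [i=-1]; u = -24; v = 1; [i=-1]; v = 2; [i=0]; v = 2; [i=1]; v = 2; [i=2]; v = 2; return -48
compute2: u = 0; t = 0; [i=-1]; u = 0; v = 1; [i=-1]; v = 2; [i=0]; v = 2; [i=1]; v = 2; [i=2]; v = 2; return 0
verdict: not equivalent; witness: x=-4, y=-4


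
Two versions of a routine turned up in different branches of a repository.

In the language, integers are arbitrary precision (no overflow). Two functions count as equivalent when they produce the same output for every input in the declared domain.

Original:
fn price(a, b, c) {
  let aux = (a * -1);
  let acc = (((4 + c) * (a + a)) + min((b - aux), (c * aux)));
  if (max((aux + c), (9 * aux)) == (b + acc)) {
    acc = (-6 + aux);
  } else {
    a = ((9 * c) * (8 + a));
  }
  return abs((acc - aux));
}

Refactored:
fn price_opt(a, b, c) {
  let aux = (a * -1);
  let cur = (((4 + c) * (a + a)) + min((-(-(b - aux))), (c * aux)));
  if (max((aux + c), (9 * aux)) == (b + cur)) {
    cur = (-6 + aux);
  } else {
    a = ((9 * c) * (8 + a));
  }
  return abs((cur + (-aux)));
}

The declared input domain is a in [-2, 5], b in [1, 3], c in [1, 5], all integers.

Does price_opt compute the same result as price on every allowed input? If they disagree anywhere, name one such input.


Comparing the listings, the differences include: arithmetic usage differs; also local variable names differ.
As a probe, take a=0, b=2, c=5: price runs aux=0, then acc=0, then (max((aux + c), (9 * aux)) == (b + acc)) is false, then a=360, then returns 0; price_opt runs aux=0, then cur=0, then (max((aux + c), (9 * aux)) == (b + cur)) is false, then a=360, then returns 0; both end at 0.
An exhaustive pass over the 120 declared inputs shows identical outputs.
verdict: equivalent


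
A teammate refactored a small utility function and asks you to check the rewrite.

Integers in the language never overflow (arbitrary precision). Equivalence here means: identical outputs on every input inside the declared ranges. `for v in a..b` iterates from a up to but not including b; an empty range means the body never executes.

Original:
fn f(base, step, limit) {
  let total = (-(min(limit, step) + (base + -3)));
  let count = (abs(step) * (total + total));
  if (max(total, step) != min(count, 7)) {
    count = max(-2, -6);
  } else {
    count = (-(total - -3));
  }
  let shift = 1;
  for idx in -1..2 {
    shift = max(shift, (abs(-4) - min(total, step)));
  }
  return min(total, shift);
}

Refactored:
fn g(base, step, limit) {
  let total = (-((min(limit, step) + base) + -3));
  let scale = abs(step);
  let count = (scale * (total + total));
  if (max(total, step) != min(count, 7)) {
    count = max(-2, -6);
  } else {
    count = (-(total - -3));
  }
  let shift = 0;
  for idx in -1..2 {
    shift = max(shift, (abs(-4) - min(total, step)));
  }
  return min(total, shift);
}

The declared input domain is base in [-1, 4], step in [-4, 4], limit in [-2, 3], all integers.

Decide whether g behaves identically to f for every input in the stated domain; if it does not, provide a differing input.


There is a counterexample at base=-1, step=4, limit=-2: 1 on one side, 0 on the other.
f: total=6, then count=48, then (max(total, step) != min(count, 7)) is true, then count=-2, then shift=1, then (idx=-1), then shift=1, then (idx=0), then shift=1, then (idx=1), then shift=1, then returns 1
g: total=6, then scale=4, then count=48, then (max(total, step) != min(count, 7)) is true, then count=-2, then shift=0, then (idx=-1), then shift=0, then (idx=0), then shift=0, then (idx=1), then shift=0, then returns 0
verdict: not equivalent; witness: base=-1, step=4, limit=-2


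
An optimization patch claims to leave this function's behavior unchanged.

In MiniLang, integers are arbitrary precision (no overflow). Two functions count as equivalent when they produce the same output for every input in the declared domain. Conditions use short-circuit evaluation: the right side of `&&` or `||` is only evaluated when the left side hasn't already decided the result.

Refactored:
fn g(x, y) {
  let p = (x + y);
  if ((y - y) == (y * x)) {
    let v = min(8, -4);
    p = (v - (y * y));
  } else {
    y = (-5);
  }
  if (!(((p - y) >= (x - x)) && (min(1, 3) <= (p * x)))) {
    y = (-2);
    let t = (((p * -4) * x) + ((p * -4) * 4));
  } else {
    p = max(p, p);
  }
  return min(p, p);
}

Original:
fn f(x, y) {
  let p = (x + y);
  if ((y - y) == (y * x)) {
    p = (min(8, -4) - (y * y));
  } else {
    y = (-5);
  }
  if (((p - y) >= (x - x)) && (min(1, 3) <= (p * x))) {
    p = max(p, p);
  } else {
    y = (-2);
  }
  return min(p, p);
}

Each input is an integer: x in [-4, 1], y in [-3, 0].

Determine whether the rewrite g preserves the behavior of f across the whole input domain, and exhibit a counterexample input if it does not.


The two versions differ — the changes include local variable names differ, and statement counts differ, and constant usage differs, and boolean connective usage differs, and arithmetic usage differs.
Tracing x=-1, y=-2: f: p=-3, then ((y - y) == (y * x)) is false, then y=-5, then (((p - y) >= (x - x)) && (min(1, 3) <= (p * x))) is true, then p=-3, then returns -3 | g: p=-3, then ((y - y) == (y * x)) is false, then y=-5, then (!(((p - y) >= (x - x)) && (min(1, 3) <= (p * x)))) is false, then p=-3, then returns -3 — matching result -3.
An exhaustive pass over the 24 declared inputs shows identical outputs.
verdict: equivalent


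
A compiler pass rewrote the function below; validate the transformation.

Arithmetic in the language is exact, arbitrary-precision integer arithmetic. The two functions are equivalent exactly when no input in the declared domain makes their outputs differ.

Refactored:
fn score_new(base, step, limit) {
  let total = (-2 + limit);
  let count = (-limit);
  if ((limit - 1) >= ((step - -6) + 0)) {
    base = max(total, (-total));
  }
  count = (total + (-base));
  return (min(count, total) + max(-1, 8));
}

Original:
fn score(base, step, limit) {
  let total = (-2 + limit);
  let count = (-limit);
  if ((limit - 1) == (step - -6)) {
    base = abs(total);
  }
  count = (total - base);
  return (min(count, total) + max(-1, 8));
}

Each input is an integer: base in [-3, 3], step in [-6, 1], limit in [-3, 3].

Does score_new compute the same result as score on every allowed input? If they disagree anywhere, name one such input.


On input base=-3, step=-6, limit=3, score returns 9 while score_new returns 8.
verdict: not equivalent; witness: base=-3, step=-6, limit=3


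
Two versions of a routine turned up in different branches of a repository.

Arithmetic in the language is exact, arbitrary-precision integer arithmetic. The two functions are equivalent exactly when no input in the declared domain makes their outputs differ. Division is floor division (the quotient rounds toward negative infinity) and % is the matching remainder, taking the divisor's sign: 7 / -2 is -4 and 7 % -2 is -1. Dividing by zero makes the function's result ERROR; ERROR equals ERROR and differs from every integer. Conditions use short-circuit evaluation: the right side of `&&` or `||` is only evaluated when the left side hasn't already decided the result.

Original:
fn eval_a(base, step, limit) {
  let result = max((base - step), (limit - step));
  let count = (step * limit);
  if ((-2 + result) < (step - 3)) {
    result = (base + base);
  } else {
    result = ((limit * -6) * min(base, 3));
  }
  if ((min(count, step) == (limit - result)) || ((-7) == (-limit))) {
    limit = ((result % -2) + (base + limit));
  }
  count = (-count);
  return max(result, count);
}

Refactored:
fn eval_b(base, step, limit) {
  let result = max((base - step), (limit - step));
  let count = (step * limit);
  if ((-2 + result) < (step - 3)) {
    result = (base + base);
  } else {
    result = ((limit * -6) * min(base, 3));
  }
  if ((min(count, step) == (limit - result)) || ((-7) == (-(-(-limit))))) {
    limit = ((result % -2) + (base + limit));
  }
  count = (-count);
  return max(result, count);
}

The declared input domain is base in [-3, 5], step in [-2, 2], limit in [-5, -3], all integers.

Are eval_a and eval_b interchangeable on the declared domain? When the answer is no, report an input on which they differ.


Changes here: same computation, different form; the full 135-point sweep finds no disagreement.
verdict: equivalent


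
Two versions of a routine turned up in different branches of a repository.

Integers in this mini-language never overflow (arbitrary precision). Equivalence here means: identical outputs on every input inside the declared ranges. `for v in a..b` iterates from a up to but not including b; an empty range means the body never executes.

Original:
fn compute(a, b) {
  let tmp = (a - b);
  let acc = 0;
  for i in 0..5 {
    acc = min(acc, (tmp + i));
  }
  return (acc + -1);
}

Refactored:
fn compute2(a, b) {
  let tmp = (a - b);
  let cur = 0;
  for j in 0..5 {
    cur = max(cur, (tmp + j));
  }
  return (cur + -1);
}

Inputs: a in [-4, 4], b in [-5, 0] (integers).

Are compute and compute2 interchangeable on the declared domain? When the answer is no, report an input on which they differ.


There is a counterexample at a=-4, b=-5: -1 on one side, 4 on the other.
compute: tmp becomes 1; next acc becomes 0; next at i=0:; next acc becomes 0; next at i=1:; next acc becomes 0; next at i=2:; next acc becomes 0; next at i=3:; next acc becomes 0; next at i=4:; next acc becomes 0; next final value -1
compute2: tmp becomes 1; next cur becomes 0; next at j=0:; next cur becomes 1; next at j=1:; next cur becomes 2; next at j=2:; next cur becomes 3; next at j=3:; next cur becomes 4; next at j=4:; next cur becomes 5; next final value 4
verdict: not equivalent; witness: a=-4, b=-5


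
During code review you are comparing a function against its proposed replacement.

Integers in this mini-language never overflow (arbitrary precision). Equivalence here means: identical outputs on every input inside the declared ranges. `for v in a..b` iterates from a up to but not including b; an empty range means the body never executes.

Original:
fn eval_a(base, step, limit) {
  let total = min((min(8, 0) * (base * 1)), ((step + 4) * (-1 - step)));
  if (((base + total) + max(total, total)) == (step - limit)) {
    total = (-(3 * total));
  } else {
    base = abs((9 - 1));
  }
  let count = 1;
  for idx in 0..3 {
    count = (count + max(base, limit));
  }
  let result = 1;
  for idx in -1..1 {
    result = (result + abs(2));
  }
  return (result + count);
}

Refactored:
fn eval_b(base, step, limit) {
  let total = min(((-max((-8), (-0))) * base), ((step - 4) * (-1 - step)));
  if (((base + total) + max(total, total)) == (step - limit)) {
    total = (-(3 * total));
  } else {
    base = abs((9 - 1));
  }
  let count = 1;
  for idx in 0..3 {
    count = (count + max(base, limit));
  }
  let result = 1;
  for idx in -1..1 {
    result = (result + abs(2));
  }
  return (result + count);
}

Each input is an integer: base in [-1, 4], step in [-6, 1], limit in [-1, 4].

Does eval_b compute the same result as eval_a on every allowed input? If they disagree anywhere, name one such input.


There is a counterexample at base=-1, step=-5, limit=4: 18 on one side, 30 on the other.
eval_a: total := -4 | (((base + total) + max(total, total)) == (step - limit)): true | total := 12 | count := 1 | iter idx=0: | count := 5 | iter idx=1: | count := 9 | iter idx=2: | count := 13 | result := 1 | iter idx=-1: | result := 3 | iter idx=0: | result := 5 | result 18
eval_b: total := -36 | (((base + total) + max(total, total)) == (step - limit)): false | base := 8 | count := 1 | iter idx=0: | count := 9 | iter idx=1: | count := 17 | iter idx=2: | count := 25 | result := 1 | iter idx=-1: | result := 3 | iter idx=0: | result := 5 | result 30
verdict: not equivalent; witness: base=-1, step=-5, limit=4


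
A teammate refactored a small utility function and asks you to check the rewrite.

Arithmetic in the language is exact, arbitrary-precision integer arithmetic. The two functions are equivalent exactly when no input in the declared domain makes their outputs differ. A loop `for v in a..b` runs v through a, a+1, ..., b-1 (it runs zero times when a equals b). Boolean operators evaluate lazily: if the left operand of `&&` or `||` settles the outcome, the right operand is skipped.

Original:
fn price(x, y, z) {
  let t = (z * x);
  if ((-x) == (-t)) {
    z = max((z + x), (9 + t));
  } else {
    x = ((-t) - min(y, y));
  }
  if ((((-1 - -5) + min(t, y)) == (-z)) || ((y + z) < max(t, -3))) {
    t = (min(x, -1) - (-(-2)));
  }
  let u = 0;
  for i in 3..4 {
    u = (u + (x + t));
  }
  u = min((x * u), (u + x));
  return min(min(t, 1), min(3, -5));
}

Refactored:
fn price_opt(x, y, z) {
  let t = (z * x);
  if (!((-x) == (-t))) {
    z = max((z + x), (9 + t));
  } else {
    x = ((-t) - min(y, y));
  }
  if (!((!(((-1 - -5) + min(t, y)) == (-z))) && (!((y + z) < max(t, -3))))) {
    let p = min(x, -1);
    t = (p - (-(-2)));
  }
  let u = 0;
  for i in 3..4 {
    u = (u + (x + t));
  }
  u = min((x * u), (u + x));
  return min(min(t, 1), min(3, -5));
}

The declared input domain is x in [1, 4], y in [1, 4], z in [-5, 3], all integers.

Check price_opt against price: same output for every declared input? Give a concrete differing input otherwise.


Run the pair on x=2, y=1, z=-5.
price: t = -10; ((-x) == (-t)) -> false; x = 9; ((((-1 - -5) + min(t, y)) == (-z)) || ((y + z) < max(t, -3))) -> true; t = -3; u = 0; [i=3]; u = 6; u = 15; return -5
price_opt: t = -10; (!((-x) == (-t))) -> true; z = -1; (!((!(((-1 - -5) + min(t, y)) == (-z))) && (!((y + z) < max(t, -3))))) -> false; u = 0; [i=3]; u = -8; u = -16; return -10
-5 vs -10 — the two versions disagree here.
verdict: not equivalent; witness: x=2, y=1, z=-5


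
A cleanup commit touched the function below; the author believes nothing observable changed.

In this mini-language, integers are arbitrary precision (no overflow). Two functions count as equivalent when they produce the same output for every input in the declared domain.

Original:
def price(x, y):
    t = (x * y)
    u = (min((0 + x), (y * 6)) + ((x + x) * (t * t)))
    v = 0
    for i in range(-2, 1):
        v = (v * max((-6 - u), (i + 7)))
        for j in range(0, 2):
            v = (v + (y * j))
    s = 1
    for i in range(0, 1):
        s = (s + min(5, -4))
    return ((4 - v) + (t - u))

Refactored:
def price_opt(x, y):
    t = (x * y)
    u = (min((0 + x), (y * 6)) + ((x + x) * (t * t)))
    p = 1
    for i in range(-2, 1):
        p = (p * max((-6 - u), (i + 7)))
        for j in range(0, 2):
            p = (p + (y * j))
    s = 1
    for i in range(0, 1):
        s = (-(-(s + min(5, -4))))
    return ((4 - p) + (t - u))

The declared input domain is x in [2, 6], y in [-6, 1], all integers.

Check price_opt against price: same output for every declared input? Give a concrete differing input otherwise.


x=2, y=-6 yields -248 from price but -458 from price_opt.
verdict: not equivalent; witness: x=2, y=-6


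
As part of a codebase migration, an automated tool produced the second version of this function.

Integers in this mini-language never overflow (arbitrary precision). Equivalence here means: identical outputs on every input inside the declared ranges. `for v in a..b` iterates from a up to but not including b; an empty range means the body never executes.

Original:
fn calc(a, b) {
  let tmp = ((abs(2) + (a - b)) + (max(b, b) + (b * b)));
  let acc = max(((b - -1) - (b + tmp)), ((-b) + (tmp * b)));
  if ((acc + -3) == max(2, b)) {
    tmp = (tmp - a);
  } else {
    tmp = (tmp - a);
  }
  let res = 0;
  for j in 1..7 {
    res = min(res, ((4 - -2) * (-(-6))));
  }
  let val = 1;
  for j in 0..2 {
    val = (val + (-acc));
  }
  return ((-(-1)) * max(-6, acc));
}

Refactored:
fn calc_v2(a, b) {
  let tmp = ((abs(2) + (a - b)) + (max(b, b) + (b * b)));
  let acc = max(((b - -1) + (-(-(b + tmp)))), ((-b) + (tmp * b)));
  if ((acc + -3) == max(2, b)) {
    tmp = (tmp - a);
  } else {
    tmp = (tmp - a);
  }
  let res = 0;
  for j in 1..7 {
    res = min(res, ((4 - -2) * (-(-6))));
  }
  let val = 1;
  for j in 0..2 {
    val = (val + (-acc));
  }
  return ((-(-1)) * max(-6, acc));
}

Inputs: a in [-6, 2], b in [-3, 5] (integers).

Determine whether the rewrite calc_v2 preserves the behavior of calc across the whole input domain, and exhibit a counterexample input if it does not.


Consider the input a=-6, b=-3.
calc: tmp = 5; acc = -4; ((acc + -3) == max(2, b)) -> false; tmp = 11; res = 0; [j=1]; res = 0; [j=2]; res = 0; [j=3]; res = 0; [j=4]; res = 0; [j=5]; res = 0; [j=6]; res = 0; val = 1; [j=0]; val = 5; [j=1]; val = 9; return -4
calc_v2: tmp = 5; acc = 0; ((acc + -3) == max(2, b)) -> false; tmp = 11; res = 0; [j=1]; res = 0; [j=2]; res = 0; [j=3]; res = 0; [j=4]; res = 0; [j=5]; res = 0; [j=6]; res = 0; val = 1; [j=0]; val = 1; [j=1]; val = 1; return 0
-4 against 0: the behavior changed.
verdict: not equivalent; witness: a=-6, b=-3


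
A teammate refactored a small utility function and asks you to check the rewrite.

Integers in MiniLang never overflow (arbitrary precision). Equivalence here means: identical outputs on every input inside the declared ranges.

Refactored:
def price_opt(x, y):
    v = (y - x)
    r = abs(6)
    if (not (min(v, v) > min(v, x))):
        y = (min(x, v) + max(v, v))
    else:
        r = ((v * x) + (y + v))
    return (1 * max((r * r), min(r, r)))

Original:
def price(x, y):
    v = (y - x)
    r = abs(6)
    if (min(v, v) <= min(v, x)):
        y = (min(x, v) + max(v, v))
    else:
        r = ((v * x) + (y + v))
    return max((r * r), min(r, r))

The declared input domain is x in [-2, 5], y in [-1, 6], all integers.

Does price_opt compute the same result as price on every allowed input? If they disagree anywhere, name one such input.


The two are interchangeable: arithmetic usage differs; comparison usage differs; boolean connective usage differs; constant usage differs, and every declared input agrees.
As a probe, take x=5, y=3: price runs v=-2, then r=6, then (min(v, v) <= min(v, x)) is true, then y=-4, then returns 36; price_opt runs v=-2, then r=6, then (not (min(v, v) > min(v, x))) is true, then y=-4, then returns 36; both end at 36.
An exhaustive pass over the 64 declared inputs shows identical outputs.
verdict: equivalent


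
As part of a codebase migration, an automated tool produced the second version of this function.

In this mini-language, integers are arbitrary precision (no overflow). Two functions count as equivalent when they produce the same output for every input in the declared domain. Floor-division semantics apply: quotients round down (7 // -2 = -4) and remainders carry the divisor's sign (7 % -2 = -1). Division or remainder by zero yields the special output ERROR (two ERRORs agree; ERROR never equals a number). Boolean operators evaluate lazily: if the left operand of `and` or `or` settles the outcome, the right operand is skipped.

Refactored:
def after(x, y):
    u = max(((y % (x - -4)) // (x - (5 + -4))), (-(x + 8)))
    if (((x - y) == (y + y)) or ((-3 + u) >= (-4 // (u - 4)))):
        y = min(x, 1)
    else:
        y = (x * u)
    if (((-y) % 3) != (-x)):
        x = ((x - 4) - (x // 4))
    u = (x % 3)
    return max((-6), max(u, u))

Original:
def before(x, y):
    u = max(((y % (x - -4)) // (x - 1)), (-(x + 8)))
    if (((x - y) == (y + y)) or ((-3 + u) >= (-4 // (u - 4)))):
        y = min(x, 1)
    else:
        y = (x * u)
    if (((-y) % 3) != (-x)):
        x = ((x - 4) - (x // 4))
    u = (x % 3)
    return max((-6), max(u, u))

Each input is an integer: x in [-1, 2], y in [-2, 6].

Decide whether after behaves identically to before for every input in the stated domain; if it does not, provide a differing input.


Changes here: constant usage differs; and arithmetic usage differs; the full 36-point sweep finds no disagreement.
verdict: equivalent


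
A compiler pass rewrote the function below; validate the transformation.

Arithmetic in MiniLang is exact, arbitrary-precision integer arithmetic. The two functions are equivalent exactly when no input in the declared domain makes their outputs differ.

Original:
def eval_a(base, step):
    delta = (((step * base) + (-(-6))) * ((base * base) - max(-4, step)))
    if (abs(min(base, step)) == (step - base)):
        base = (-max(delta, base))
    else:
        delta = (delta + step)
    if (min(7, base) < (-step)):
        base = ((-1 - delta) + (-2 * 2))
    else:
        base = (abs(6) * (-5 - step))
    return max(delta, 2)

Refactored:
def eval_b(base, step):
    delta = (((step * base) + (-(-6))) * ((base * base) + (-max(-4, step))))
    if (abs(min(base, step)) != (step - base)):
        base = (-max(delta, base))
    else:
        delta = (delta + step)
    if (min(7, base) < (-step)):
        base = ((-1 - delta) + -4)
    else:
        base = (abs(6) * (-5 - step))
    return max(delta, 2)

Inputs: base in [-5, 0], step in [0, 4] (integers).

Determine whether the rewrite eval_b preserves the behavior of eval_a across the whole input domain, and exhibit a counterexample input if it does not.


The rewrite breaks on base=-5, step=1, where the results are 25 and 24.
eval_a: delta := 24 | (abs(min(base, step)) == (step - base)): false | delta := 25 | (min(7, base) < (-step)): true | base := -30 | result 25
eval_b: delta := 24 | (abs(min(base, step)) != (step - base)): true | base := -24 | (min(7, base) < (-step)): true | base := -29 | result 24
verdict: not equivalent; witness: base=-5, step=1


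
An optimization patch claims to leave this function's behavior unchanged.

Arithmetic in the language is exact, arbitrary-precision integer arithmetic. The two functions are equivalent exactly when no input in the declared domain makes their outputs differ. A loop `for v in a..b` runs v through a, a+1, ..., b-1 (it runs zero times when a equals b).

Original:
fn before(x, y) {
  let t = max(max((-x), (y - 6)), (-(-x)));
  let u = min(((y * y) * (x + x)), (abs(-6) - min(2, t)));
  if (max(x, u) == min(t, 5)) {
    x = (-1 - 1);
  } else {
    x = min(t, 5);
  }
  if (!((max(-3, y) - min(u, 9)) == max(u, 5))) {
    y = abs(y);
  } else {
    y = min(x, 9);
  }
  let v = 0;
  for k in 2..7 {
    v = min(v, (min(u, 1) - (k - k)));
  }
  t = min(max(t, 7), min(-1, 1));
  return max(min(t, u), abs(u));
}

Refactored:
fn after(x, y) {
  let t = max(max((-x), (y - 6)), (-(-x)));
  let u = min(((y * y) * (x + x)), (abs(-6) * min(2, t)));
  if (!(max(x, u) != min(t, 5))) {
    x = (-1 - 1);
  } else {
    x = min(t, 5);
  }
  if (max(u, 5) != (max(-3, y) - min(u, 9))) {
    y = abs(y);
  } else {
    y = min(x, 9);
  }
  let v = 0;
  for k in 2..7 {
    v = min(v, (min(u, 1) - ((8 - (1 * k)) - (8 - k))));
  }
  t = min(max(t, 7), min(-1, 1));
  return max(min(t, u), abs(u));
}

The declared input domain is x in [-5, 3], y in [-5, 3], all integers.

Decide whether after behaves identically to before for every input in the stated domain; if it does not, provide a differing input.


Try x=1, y=-5.
before: t=1, then u=5, then (max(x, u) == min(t, 5)) is false, then x=1, then (!((max(-3, y) - min(u, 9)) == max(u, 5))) is true, then y=5, then v=0, then (k=2), then v=0, then (k=3), then v=0, then (k=4), then v=0, then (k=5), then v=0, then (k=6), then v=0, then t=-1, then returns 5
after: t=1, then u=6, then (!(max(x, u) != min(t, 5))) is false, then x=1, then (max(u, 5) != (max(-3, y) - min(u, 9))) is true, then y=5, then v=0, then (k=2), then v=0, then (k=3), then v=0, then (k=4), then v=0, then (k=5), then v=0, then (k=6), then v=0, then t=-1, then returns 6
5 != 6, so the rewrite changes behavior.
verdict: not equivalent; witness: x=1, y=-5


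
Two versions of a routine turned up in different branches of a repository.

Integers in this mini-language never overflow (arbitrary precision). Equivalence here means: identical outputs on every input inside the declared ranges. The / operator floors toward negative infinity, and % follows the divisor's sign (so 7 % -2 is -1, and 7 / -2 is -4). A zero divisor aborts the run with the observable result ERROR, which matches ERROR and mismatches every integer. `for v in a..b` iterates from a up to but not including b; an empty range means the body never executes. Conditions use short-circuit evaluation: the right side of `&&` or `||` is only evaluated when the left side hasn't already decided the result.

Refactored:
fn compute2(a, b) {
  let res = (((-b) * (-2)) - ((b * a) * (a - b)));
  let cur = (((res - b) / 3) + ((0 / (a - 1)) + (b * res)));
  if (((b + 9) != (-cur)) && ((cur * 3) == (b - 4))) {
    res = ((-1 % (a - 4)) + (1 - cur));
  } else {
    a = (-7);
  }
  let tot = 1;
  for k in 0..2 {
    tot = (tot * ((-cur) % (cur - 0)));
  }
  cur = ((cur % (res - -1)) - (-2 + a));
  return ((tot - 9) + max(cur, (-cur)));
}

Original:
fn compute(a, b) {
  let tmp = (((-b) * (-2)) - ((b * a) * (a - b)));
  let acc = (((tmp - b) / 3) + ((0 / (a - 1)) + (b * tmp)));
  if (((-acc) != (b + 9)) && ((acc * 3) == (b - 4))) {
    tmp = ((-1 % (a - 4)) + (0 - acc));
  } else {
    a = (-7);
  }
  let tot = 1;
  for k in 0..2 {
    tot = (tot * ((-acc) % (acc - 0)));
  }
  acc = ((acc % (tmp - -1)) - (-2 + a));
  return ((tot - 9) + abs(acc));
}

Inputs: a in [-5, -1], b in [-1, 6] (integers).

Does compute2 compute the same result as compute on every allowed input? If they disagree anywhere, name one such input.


These are not equivalent — on a=-1, b=1 the outputs split (-6 vs -5).
compute: tmp=0, then acc=-1, then (((-acc) != (b + 9)) && ((acc * 3) == (b - 4))) is true, then tmp=0, then tot=1, then (k=0), then tot=0, then (k=1), then tot=0, then acc=3, then returns -6
compute2: res=0, then cur=-1, then (((b + 9) != (-cur)) && ((cur * 3) == (b - 4))) is true, then res=1, then tot=1, then (k=0), then tot=0, then (k=1), then tot=0, then cur=4, then returns -5
verdict: not equivalent; witness: a=-1, b=1


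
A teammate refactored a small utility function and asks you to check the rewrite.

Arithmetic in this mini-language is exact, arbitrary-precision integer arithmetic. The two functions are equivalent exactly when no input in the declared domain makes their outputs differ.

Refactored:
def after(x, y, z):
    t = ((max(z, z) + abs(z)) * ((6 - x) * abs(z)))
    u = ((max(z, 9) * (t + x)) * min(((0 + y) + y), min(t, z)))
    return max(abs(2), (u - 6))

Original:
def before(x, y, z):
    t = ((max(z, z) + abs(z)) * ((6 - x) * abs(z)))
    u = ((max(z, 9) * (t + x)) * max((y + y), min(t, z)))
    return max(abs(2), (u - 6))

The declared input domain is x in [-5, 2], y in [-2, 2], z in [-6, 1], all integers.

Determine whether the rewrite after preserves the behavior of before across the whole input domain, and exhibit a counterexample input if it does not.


On input x=-5, y=-2, z=-6, before returns 174 while after returns 264.
verdict: not equivalent; witness: x=-5, y=-2, z=-6


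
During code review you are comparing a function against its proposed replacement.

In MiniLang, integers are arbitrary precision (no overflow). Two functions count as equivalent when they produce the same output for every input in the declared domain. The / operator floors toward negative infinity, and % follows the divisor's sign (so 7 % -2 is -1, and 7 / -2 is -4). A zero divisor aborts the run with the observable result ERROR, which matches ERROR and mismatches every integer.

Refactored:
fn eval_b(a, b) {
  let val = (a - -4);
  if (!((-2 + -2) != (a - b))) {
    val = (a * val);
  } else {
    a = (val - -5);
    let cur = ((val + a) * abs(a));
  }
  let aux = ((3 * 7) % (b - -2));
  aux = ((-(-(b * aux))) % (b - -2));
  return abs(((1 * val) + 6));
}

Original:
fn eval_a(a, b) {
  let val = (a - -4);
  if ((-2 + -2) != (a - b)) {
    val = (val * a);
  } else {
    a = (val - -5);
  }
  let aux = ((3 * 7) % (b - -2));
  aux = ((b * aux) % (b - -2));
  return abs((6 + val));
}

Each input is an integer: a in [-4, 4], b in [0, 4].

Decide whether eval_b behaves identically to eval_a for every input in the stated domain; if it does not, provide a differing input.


These are not equivalent — on a=-3, b=0 the outputs split (3 vs 7).
eval_a: val=1, then ((-2 + -2) != (a - b)) is true, then val=-3, then aux=1, then aux=0, then returns 3
eval_b: val=1, then (!((-2 + -2) != (a - b))) is false, then a=6, then cur=42, then aux=1, then aux=0, then returns 7
verdict: not equivalent; witness: a=-3, b=0


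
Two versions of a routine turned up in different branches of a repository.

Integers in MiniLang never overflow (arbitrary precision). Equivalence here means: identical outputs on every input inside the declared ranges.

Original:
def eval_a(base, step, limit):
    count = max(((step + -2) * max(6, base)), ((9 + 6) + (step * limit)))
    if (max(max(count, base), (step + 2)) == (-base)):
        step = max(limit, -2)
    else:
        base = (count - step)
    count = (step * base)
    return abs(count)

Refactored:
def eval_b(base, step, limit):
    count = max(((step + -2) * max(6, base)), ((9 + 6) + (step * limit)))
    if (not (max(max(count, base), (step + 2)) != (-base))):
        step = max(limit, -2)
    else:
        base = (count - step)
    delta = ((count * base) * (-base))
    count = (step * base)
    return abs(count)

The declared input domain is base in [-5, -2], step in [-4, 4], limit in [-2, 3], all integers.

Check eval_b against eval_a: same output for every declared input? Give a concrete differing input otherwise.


This is a faithful refactor — arithmetic usage differs, and boolean connective usage differs, and statement counts differ, and comparison usage differs, and local variable names differ, but the computed results match everywhere.
Tracing base=-2, step=-4, limit=3: eval_a: count becomes 3; next (max(max(count, base), (step + 2)) == (-base)) evaluates to false; next base becomes 7; next count becomes -28; next final value 28 | eval_b: count becomes 3; next (not (max(max(count, base), (step + 2)) != (-base))) evaluates to false; next base becomes 7; next delta becomes -147; next count becomes -28; next final value 28 — matching result 28.
Checked all 216 inputs in the declared domain: the outputs agree on every one.
verdict: equivalent


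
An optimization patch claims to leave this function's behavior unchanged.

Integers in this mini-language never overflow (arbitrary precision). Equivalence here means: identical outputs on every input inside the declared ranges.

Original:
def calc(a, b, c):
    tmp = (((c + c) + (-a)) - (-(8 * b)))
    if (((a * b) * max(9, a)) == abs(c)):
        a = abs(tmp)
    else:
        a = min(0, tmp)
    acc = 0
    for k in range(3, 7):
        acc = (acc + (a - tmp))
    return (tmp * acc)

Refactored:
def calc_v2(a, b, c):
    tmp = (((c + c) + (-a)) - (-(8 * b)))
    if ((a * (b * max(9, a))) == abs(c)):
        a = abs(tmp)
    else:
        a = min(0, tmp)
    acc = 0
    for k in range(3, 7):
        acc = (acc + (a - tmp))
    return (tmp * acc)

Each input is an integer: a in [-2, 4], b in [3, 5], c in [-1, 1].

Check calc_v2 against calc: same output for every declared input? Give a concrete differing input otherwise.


This is a faithful refactor — same computation, different form, but the computed results match everywhere.
Spot check at a=-2, b=4, c=-1 — calc: tmp = 32; (((a * b) * max(9, a)) == abs(c)) -> false; a = 0; acc = 0; [k=3]; acc = -32; [k=4]; acc = -64; [k=5]; acc = -96; [k=6]; acc = -128; return -4096. calc_v2: tmp = 32; ((a * (b * max(9, a))) == abs(c)) -> false; a = 0; acc = 0; [k=3]; acc = -32; [k=4]; acc = -64; [k=5]; acc = -96; [k=6]; acc = -128; return -4096. Both give -4096.
Sweeping the whole domain (63 inputs) finds no disagreement.
verdict: equivalent


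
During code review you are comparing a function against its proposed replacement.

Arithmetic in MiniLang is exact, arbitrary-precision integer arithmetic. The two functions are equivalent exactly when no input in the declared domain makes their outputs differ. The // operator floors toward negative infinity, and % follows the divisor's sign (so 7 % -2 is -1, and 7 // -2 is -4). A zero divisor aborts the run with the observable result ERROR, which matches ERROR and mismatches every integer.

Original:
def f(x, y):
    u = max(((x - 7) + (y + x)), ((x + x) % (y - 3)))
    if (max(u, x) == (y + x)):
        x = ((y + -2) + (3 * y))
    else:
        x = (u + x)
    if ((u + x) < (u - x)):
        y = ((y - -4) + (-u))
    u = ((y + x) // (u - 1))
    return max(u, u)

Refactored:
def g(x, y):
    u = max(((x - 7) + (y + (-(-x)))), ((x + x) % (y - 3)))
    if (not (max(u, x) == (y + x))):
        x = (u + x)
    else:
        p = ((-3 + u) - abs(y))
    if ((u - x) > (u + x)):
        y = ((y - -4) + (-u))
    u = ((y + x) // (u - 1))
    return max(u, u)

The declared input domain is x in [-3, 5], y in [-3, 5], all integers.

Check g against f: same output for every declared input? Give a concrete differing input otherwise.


Input x=-2, y=2: -8 from f versus -4 from g.
verdict: not equivalent; witness: x=-2, y=2


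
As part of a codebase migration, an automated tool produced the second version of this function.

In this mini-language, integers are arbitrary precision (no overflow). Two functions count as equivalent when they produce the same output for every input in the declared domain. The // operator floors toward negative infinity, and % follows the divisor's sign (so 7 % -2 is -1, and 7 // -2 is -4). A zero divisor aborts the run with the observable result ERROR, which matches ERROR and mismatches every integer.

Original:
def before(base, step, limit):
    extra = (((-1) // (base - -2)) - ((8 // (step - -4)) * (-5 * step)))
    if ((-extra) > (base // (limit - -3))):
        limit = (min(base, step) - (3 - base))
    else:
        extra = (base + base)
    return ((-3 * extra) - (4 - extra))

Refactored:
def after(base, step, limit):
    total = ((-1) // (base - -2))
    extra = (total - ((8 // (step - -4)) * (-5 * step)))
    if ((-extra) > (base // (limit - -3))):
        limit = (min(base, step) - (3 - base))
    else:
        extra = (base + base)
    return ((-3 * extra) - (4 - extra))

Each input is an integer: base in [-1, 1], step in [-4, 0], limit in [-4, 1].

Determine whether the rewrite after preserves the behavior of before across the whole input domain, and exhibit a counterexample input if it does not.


The two versions differ — the changes include statement counts differ; also local variable names differ.
Tracing base=0, step=-3, limit=-1: before: extra = -121; ((-extra) > (base // (limit - -3))) -> true; limit = -6; return 238 | after: total = -1; extra = -121; ((-extra) > (base // (limit - -3))) -> true; limit = -6; return 238 — matching result 238.
Across all 90 domain points the two functions coincide.
verdict: equivalent


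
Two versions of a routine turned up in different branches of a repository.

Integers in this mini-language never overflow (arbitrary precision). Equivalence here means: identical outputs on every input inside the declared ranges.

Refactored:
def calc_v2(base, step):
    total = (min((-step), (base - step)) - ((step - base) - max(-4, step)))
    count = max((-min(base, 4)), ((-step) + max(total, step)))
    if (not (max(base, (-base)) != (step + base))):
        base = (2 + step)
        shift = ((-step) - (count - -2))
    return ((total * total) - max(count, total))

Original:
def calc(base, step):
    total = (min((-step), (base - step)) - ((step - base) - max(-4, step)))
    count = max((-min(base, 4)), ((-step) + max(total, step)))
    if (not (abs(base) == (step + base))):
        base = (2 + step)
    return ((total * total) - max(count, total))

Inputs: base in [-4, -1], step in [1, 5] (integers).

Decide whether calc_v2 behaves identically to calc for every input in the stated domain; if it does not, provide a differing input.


One difference looks behavioral, but it never changes the outcome for any declared input; all 20 inputs agree.
verdict: equivalent
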